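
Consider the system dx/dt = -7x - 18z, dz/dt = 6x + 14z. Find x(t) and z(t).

x(t) = -2K_1e^(2t) - 3K_2e^(5t), z(t) = K_1e^(2t) + 2K_2e^(5t)

Coefficient matrix A = [[-7, -18], [6, 14]].
Characteristic polynomial det(A - λI) = λ^2 - 7λ + 10 = 0.
Eigenvalues λ = 2, 5.
For λ=2: (A-λI) row 1 is [-9, -18], so an eigenvector is (-2, 1).
For λ=5: (A-λI) row 1 is [-12, -18], so an eigenvector is (-3, 2).
General solution: K_1e^(2t)(-2,1) + K_2e^(5t)(-3,2).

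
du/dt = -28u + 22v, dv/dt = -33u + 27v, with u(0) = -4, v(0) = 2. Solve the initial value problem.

Coefficient matrix A = [[-28, 22], [-33, 27]].
Characteristic polynomial det(A - λI) = λ^2 + λ - 30 = 0.
Eigenvalues λ = -6, 5.
For λ=-6: (A-λI) row 1 is [-22, 22], so an eigenvector is (-1, -1).
For λ=5: (A-λI) row 1 is [-33, 22], so an eigenvector is (2, 3).
General solution: C_1e^(-6t)(-1,-1) + C_2e^(5t)(2,3).
Applying u(0)=-4, v(0)=2 gives C_1=16, C_2=6.

u(t) = 12e^(5t) - 16e^(-6t), v(t) = 18e^(5t) - 16e^(-6t)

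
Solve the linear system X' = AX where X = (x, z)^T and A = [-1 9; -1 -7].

Coefficient matrix A = [[-1, 9], [-1, -7]].
Characteristic polynomial det(A - λI) = λ^2 + 8λ + 16 = 0.
Single eigenvalue λ = -4 with algebraic multiplicity 2.
Eigenvector v = (3,-1); generalized eigenvector w with (A-λI)w=v is (-2,1).
General solution: e^(-4t)[K_1·v + K_2·(t·v + w)].

x(t) = 3K_1e^(-4t) + 3K_2te^(-4t) - 2K_2e^(-4t), z(t) = -K_1e^(-4t) - K_2te^(-4t) + K_2e^(-4t)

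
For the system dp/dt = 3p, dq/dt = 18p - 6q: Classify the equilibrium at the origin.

A = [[3,0],[18,-6]]; det(A-λI) = λ^2 + 3λ - 18.
λ = -6, 3: opposite signs.

saddle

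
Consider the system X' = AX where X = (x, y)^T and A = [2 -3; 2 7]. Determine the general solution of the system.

x(t) = -C_1e^(5t) - 3C_2e^(4t), y(t) = C_1e^(5t) + 2C_2e^(4t)

Coefficient matrix A = [[2, -3], [2, 7]].
Characteristic polynomial det(A - λI) = λ^2 - 9λ + 20 = 0.
Eigenvalues λ = 5, 4.
For λ=5: (A-λI) row 1 is [-3, -3], so an eigenvector is (-1, 1).
For λ=4: (A-λI) row 1 is [-2, -3], so an eigenvector is (-3, 2).
General solution: C_1e^(5t)(-1,1) + C_2e^(4t)(-3,2).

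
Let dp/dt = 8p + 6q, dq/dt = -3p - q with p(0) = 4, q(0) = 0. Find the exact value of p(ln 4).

8128

A = [[8,6],[-3,-1]]; eigenvalues λ = 2, 5.
Eigenvectors: (1,-1) for λ=2, (-2,1) for λ=5.
From the initial condition, c_1 = -4, c_2 = -4.
p(ln 4) = (-4)(4^2)(1) + (-4)(4^5)(-2) = 8128.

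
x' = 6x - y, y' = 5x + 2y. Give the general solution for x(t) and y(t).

x(t) = -c_1e^(4t)sin(t) + c_2e^(4t)cos(t), y(t) = -2c_1e^(4t)sin(t) + c_1e^(4t)cos(t) + c_2e^(4t)sin(t) + 2c_2e^(4t)cos(t)

Coefficient matrix A = [[6, -1], [5, 2]].
Characteristic polynomial det(A - λI) = λ^2 - 8λ + 17 = 0.
Eigenvalues λ = 4 ± i (complex conjugate pair).
For λ=4+i: an eigenvector is (0,1) - i(-1,-2) = (0 + i, 1 + 2i).
A real fundamental pair from Re and Im of e^((4+i)t)v: X_1 = e^(4t)(cos(t)·(0,1) + sin(t)·(-1,-2)), X_2 = e^(4t)(sin(t)·(0,1) - cos(t)·(-1,-2)).
General solution: c_1X_1 + c_2X_2.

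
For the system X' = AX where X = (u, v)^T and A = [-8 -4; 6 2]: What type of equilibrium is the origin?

A = [[-8,-4],[6,2]]; det(A-λI) = λ^2 + 6λ + 8.
λ = -4, -2: both negative.

stable node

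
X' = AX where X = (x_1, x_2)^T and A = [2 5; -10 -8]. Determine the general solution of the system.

Coefficient matrix A = [[2, 5], [-10, -8]].
Characteristic polynomial det(A - λI) = λ^2 + 6λ + 34 = 0.
Eigenvalues λ = -3 ± 5i (complex conjugate pair).
For λ=-3+5i: an eigenvector is (-1,1) - i(0,1) = (-1, 1 - i).
A real fundamental pair from Re and Im of e^((-3+5i)t)v: X_1 = e^(-3t)(cos(5t)·(-1,1) + sin(5t)·(0,1)), X_2 = e^(-3t)(sin(5t)·(-1,1) - cos(5t)·(0,1)).
General solution: c_1X_1 + c_2X_2.

x_1(t) = -c_1e^(-3t)cos(5t) - c_2e^(-3t)sin(5t), x_2(t) = c_1e^(-3t)sin(5t) + c_1e^(-3t)cos(5t) + c_2e^(-3t)sin(5t) - c_2e^(-3t)cos(5t)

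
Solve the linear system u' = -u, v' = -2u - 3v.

u(t) = K_2e^(-t), v(t) = K_1e^(-3t) - K_2e^(-t)

Coefficient matrix A = [[-1, 0], [-2, -3]].
Characteristic polynomial det(A - λI) = λ^2 + 4λ + 3 = 0.
Eigenvalues λ = -3, -1.
For λ=-3: (A-λI) row 1 is [2, 0], so an eigenvector is (0, 1).
For λ=-1: (A-λI) row 2 is [-2, -2], so an eigenvector is (1, -1).
General solution: K_1e^(-3t)(0,1) + K_2e^(-t)(1,-1).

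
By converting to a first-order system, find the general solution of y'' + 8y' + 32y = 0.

y(t) = C_1e^(-4t)cos(4t) + C_2e^(-4t)sin(4t)

Let x_1 = y, x_2 = y'. Then x_1' = x_2 and x_2' = -32x_1 - 8x_2.
A = [[0,1],[-32,-8]]; det(A-λI) = λ^2 + 8λ + 32.
Eigenvalues λ = -4 ± 4i.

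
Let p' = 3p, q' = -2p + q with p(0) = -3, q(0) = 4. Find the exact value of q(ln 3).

84

A = [[3,0],[-2,1]]; eigenvalues λ = 1, 3.
Eigenvectors: (0,1) for λ=1, (-1,1) for λ=3.
From the initial condition, c_1 = 1, c_2 = 3.
q(ln 3) = (1)(3^1)(1) + (3)(3^3)(1) = 84.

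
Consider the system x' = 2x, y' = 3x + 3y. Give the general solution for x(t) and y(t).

x(t) = -K_1e^(2t), y(t) = 3K_1e^(2t) - K_2e^(3t)

Coefficient matrix A = [[2, 0], [3, 3]].
Characteristic polynomial det(A - λI) = λ^2 - 5λ + 6 = 0.
Eigenvalues λ = 2, 3.
For λ=2: (A-λI) row 2 is [3, 1], so an eigenvector is (-1, 3).
For λ=3: (A-λI) row 1 is [-1, 0], so an eigenvector is (0, -1).
General solution: K_1e^(2t)(-1,3) + K_2e^(3t)(0,-1).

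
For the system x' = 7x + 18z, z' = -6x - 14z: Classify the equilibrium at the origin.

A = [[7,18],[-6,-14]]; det(A-λI) = λ^2 + 7λ + 10.
λ = -5, -2: both negative.

stable node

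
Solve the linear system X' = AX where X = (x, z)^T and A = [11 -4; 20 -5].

Coefficient matrix A = [[11, -4], [20, -5]].
Characteristic polynomial det(A - λI) = λ^2 - 6λ + 25 = 0.
Eigenvalues λ = 3 ± 4i (complex conjugate pair).
For λ=3+4i: an eigenvector is (0,1) - i(-1,-2) = (0 + i, 1 + 2i).
A real fundamental pair from Re and Im of e^((3+4i)t)v: X_1 = e^(3t)(cos(4t)·(0,1) + sin(4t)·(-1,-2)), X_2 = e^(3t)(sin(4t)·(0,1) - cos(4t)·(-1,-2)).
General solution: C_1X_1 + C_2X_2.

x(t) = -C_1e^(3t)sin(4t) + C_2e^(3t)cos(4t), z(t) = -2C_1e^(3t)sin(4t) + C_1e^(3t)cos(4t) + C_2e^(3t)sin(4t) + 2C_2e^(3t)cos(4t)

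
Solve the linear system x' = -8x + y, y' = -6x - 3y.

x(t) = C_1e^(-5t) - C_2e^(-6t), y(t) = 3C_1e^(-5t) - 2C_2e^(-6t)

Coefficient matrix A = [[-8, 1], [-6, -3]].
Characteristic polynomial det(A - λI) = λ^2 + 11λ + 30 = 0.
Eigenvalues λ = -5, -6.
For λ=-5: (A-λI) row 1 is [-3, 1], so an eigenvector is (1, 3).
For λ=-6: (A-λI) row 1 is [-2, 1], so an eigenvector is (-1, -2).
General solution: C_1e^(-5t)(1,3) + C_2e^(-6t)(-1,-2).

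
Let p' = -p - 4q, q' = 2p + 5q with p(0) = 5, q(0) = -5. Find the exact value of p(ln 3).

A = [[-1,-4],[2,5]]; eigenvalues λ = 3, 1.
Eigenvectors: (1,-1) for λ=3, (2,-1) for λ=1.
From the initial condition, c_1 = 5, c_2 = 0.
p(ln 3) = (5)(3^3)(1) + (0)(3^1)(2) = 135.

135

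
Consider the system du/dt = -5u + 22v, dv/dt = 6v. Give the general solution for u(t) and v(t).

u(t) = c_1e^(-5t) - 2c_2e^(6t), v(t) = -c_2e^(6t)

Coefficient matrix A = [[-5, 22], [0, 6]].
Characteristic polynomial det(A - λI) = λ^2 - λ - 30 = 0.
Eigenvalues λ = -5, 6.
For λ=-5: (A-λI) row 1 is [0, 22], so an eigenvector is (1, 0).
For λ=6: (A-λI) row 1 is [-11, 22], so an eigenvector is (-2, -1).
General solution: c_1e^(-5t)(1,0) + c_2e^(6t)(-2,-1).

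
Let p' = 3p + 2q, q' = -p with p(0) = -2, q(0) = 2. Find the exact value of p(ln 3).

A = [[3,2],[-1,0]]; eigenvalues λ = 2, 1.
Eigenvectors: (2,-1) for λ=2, (-1,1) for λ=1.
From the initial condition, c_1 = 0, c_2 = 2.
p(ln 3) = (0)(3^2)(2) + (2)(3^1)(-1) = -6.

-6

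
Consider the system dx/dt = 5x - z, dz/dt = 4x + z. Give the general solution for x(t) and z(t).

Coefficient matrix A = [[5, -1], [4, 1]].
Characteristic polynomial det(A - λI) = λ^2 - 6λ + 9 = 0.
Single eigenvalue λ = 3 with algebraic multiplicity 2.
Eigenvector v = (-1,-2); generalized eigenvector w with (A-λI)w=v is (-2,-3).
General solution: e^(3t)[C_1·v + C_2·(t·v + w)].

x(t) = -C_1e^(3t) - C_2te^(3t) - 2C_2e^(3t), z(t) = -2C_1e^(3t) - 2C_2te^(3t) - 3C_2e^(3t)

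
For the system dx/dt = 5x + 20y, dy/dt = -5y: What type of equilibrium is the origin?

A = [[5,20],[0,-5]]; det(A-λI) = λ^2 - 25.
λ = -5, 5: opposite signs.

saddle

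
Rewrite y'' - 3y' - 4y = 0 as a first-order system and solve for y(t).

Let x_1 = y, x_2 = y'. Then x_1' = x_2 and x_2' = 4x_1 + 3x_2.
A = [[0,1],[4,3]]; det(A-λI) = λ^2 - 3λ - 4.
Eigenvalues λ = 4, -1 with eigenvectors (1,4), (1,-1).

y(t) = c_1e^(4t) + c_2e^(-t)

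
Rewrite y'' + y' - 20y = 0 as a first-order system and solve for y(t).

Let x_1 = y, x_2 = y'. Then x_1' = x_2 and x_2' = 20x_1 - x_2.
A = [[0,1],[20,-1]]; det(A-λI) = λ^2 + λ - 20.
Eigenvalues λ = 4, -5 with eigenvectors (1,4), (1,-5).

y(t) = K_1e^(4t) + K_2e^(-5t)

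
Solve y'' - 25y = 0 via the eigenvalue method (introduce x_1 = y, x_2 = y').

Let x_1 = y, x_2 = y'. Then x_1' = x_2 and x_2' = 25x_1.
A = [[0,1],[25,0]]; det(A-λI) = λ^2 - 25.
Eigenvalues λ = 5, -5 with eigenvectors (1,5), (1,-5).

y(t) = c_1e^(5t) + c_2e^(-5t)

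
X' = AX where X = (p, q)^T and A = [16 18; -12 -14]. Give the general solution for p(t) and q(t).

Coefficient matrix A = [[16, 18], [-12, -14]].
Characteristic polynomial det(A - λI) = λ^2 - 2λ - 8 = 0.
Eigenvalues λ = -2, 4.
For λ=-2: (A-λI) row 1 is [18, 18], so an eigenvector is (1, -1).
For λ=4: (A-λI) row 1 is [12, 18], so an eigenvector is (3, -2).
General solution: C_1e^(-2t)(1,-1) + C_2e^(4t)(3,-2).

p(t) = C_1e^(-2t) + 3C_2e^(4t), q(t) = -C_1e^(-2t) - 2C_2e^(4t)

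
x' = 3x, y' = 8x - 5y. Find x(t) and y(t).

Coefficient matrix A = [[3, 0], [8, -5]].
Characteristic polynomial det(A - λI) = λ^2 + 2λ - 15 = 0.
Eigenvalues λ = 3, -5.
For λ=3: (A-λI) row 2 is [8, -8], so an eigenvector is (1, 1).
For λ=-5: (A-λI) row 1 is [8, 0], so an eigenvector is (0, -1).
General solution: C_1e^(3t)(1,1) + C_2e^(-5t)(0,-1).

x(t) = C_1e^(3t), y(t) = C_1e^(3t) - C_2e^(-5t)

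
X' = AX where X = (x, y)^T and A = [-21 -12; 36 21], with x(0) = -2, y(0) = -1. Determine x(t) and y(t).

x(t) = 8e^(3t) - 10e^(-3t), y(t) = -16e^(3t) + 15e^(-3t)

Coefficient matrix A = [[-21, -12], [36, 21]].
Characteristic polynomial det(A - λI) = λ^2 - 9 = 0.
Eigenvalues λ = 3, -3.
For λ=3: (A-λI) row 1 is [-24, -12], so an eigenvector is (-1, 2).
For λ=-3: (A-λI) row 1 is [-18, -12], so an eigenvector is (2, -3).
General solution: c_1e^(3t)(-1,2) + c_2e^(-3t)(2,-3).
Applying x(0)=-2, y(0)=-1 gives c_1=-8, c_2=-5.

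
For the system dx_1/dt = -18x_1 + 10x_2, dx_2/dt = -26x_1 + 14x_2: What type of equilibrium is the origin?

A = [[-18,10],[-26,14]]; det(A-λI) = λ^2 + 4λ + 8.
λ = -2 ± 2i: negative real part.

stable spiral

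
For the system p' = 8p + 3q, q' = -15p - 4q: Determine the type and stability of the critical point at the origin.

unstable spiral

A = [[8,3],[-15,-4]]; det(A-λI) = λ^2 - 4λ + 13.
λ = 2 ± 3i: positive real part.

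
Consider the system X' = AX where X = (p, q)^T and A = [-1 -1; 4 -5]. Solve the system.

p(t) = -C_1e^(-3t) - C_2te^(-3t) - C_2e^(-3t), q(t) = -2C_1e^(-3t) - 2C_2te^(-3t) - C_2e^(-3t)

Coefficient matrix A = [[-1, -1], [4, -5]].
Characteristic polynomial det(A - λI) = λ^2 + 6λ + 9 = 0.
Single eigenvalue λ = -3 with algebraic multiplicity 2.
Eigenvector v = (-1,-2); generalized eigenvector w with (A-λI)w=v is (-1,-1).
General solution: e^(-3t)[C_1·v + C_2·(t·v + w)].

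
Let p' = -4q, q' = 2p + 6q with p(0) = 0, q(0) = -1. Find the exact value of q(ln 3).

A = [[0,-4],[2,6]]; eigenvalues λ = 2, 4.
Eigenvectors: (2,-1) for λ=2, (1,-1) for λ=4.
From the initial condition, c_1 = -1, c_2 = 2.
q(ln 3) = (-1)(3^2)(-1) + (2)(3^4)(-1) = -153.

-153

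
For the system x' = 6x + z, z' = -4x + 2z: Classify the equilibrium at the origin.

unstable improper node

A = [[6,1],[-4,2]]; det(A-λI) = λ^2 - 8λ + 16.
repeated λ = 4 with a single eigenvector.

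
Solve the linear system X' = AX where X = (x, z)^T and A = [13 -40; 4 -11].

Coefficient matrix A = [[13, -40], [4, -11]].
Characteristic polynomial det(A - λI) = λ^2 - 2λ + 17 = 0.
Eigenvalues λ = 1 ± 4i (complex conjugate pair).
For λ=1+4i: an eigenvector is (-1,0) - i(-3,-1) = (-1 + 3i, 0 + i).
A real fundamental pair from Re and Im of e^((1+4i)t)v: X_1 = e^(t)(cos(4t)·(-1,0) + sin(4t)·(-3,-1)), X_2 = e^(t)(sin(4t)·(-1,0) - cos(4t)·(-3,-1)).
General solution: C_1X_1 + C_2X_2.

x(t) = -3C_1e^(t)sin(4t) - C_1e^(t)cos(4t) - C_2e^(t)sin(4t) + 3C_2e^(t)cos(4t), z(t) = -C_1e^(t)sin(4t) + C_2e^(t)cos(4t)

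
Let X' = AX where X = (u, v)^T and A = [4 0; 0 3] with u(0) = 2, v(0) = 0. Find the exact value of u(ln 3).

A = [[4,0],[0,3]]; eigenvalues λ = 3, 4.
Eigenvectors: (0,-1) for λ=3, (1,0) for λ=4.
From the initial condition, c_1 = 0, c_2 = 2.
u(ln 3) = (0)(3^3)(0) + (2)(3^4)(1) = 162.

162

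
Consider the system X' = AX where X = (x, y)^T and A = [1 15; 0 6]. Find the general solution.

Coefficient matrix A = [[1, 15], [0, 6]].
Characteristic polynomial det(A - λI) = λ^2 - 7λ + 6 = 0.
Eigenvalues λ = 6, 1.
For λ=6: (A-λI) row 1 is [-5, 15], so an eigenvector is (-3, -1).
For λ=1: (A-λI) row 1 is [0, 15], so an eigenvector is (-1, 0).
General solution: C_1e^(6t)(-3,-1) + C_2e^(t)(-1,0).

x(t) = -3C_1e^(6t) - C_2e^(t), y(t) = -C_1e^(6t)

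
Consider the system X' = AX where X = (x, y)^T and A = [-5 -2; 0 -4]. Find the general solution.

x(t) = 2K_1e^(-4t) - K_2e^(-5t), y(t) = -K_1e^(-4t)

Coefficient matrix A = [[-5, -2], [0, -4]].
Characteristic polynomial det(A - λI) = λ^2 + 9λ + 20 = 0.
Eigenvalues λ = -4, -5.
For λ=-4: (A-λI) row 1 is [-1, -2], so an eigenvector is (2, -1).
For λ=-5: (A-λI) row 1 is [0, -2], so an eigenvector is (-1, 0).
General solution: K_1e^(-4t)(2,-1) + K_2e^(-5t)(-1,0).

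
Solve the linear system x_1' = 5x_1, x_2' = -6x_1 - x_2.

x_1(t) = -C_2e^(5t), x_2(t) = C_1e^(-t) + C_2e^(5t)

Coefficient matrix A = [[5, 0], [-6, -1]].
Characteristic polynomial det(A - λI) = λ^2 - 4λ - 5 = 0.
Eigenvalues λ = -1, 5.
For λ=-1: (A-λI) row 1 is [6, 0], so an eigenvector is (0, 1).
For λ=5: (A-λI) row 2 is [-6, -6], so an eigenvector is (-1, 1).
General solution: C_1e^(-t)(0,1) + C_2e^(5t)(-1,1).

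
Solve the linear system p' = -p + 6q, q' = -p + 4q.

p(t) = 2K_1e^(2t) - 3K_2e^(t), q(t) = K_1e^(2t) - K_2e^(t)

Coefficient matrix A = [[-1, 6], [-1, 4]].
Characteristic polynomial det(A - λI) = λ^2 - 3λ + 2 = 0.
Eigenvalues λ = 2, 1.
For λ=2: (A-λI) row 1 is [-3, 6], so an eigenvector is (2, 1).
For λ=1: (A-λI) row 1 is [-2, 6], so an eigenvector is (-3, -1).
General solution: K_1e^(2t)(2,1) + K_2e^(t)(-3,-1).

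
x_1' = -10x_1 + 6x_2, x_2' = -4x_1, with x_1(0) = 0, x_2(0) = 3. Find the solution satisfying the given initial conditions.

x_1(t) = 9e^(-4t) - 9e^(-6t), x_2(t) = 9e^(-4t) - 6e^(-6t)

Coefficient matrix A = [[-10, 6], [-4, 0]].
Characteristic polynomial det(A - λI) = λ^2 + 10λ + 24 = 0.
Eigenvalues λ = -6, -4.
For λ=-6: (A-λI) row 1 is [-4, 6], so an eigenvector is (3, 2).
For λ=-4: (A-λI) row 1 is [-6, 6], so an eigenvector is (-1, -1).
General solution: K_1e^(-6t)(3,2) + K_2e^(-4t)(-1,-1).
Applying x_1(0)=0, x_2(0)=3 gives K_1=-3, K_2=-9.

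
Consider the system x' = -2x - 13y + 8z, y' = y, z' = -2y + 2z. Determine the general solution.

x(t) = C_1e^(-2t) + 2C_2e^(2t) + C_3e^(t), y(t) = C_3e^(t), z(t) = C_2e^(2t) + 2C_3e^(t)

Coefficient matrix A = [[-2, -13, 8], [0, 1, 0], [0, -2, 2]].
det(A - λI) = 0 gives eigenvalues λ = -2, 2, 1.
For λ=-2: eigenvector (1,0,0).
For λ=2: eigenvector (2,0,1).
For λ=1: eigenvector (1,1,2).
General solution: C_1e^(-2t)(1,0,0) + C_2e^(2t)(2,0,1) + C_3e^(t)(1,1,2).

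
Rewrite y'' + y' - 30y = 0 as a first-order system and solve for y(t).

Let x_1 = y, x_2 = y'. Then x_1' = x_2 and x_2' = 30x_1 - x_2.
A = [[0,1],[30,-1]]; det(A-λI) = λ^2 + λ - 30.
Eigenvalues λ = 5, -6 with eigenvectors (1,5), (1,-6).

y(t) = K_1e^(5t) + K_2e^(-6t)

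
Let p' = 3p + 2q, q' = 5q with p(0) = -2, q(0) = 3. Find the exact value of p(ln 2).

56

A = [[3,2],[0,5]]; eigenvalues λ = 5, 3.
Eigenvectors: (-1,-1) for λ=5, (1,0) for λ=3.
From the initial condition, c_1 = -3, c_2 = -5.
p(ln 2) = (-3)(2^5)(-1) + (-5)(2^3)(1) = 56.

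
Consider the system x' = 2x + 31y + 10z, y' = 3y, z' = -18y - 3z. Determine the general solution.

Coefficient matrix A = [[2, 31, 10], [0, 3, 0], [0, -18, -3]].
det(A - λI) = 0 gives eigenvalues λ = -3, 3, 2.
For λ=-3: eigenvector (-2,0,1).
For λ=3: eigenvector (1,1,-3).
For λ=2: eigenvector (1,0,0).
General solution: c_1e^(-3t)(-2,0,1) + c_2e^(3t)(1,1,-3) + c_3e^(2t)(1,0,0).

x(t) = -2c_1e^(-3t) + c_2e^(3t) + c_3e^(2t), y(t) = c_2e^(3t), z(t) = c_1e^(-3t) - 3c_2e^(3t)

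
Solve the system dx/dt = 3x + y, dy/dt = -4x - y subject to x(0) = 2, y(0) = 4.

x(t) = 8te^(t) + 2e^(t), y(t) = -16te^(t) + 4e^(t)

Coefficient matrix A = [[3, 1], [-4, -1]].
Characteristic polynomial det(A - λI) = λ^2 - 2λ + 1 = 0.
Single eigenvalue λ = 1 with algebraic multiplicity 2.
Eigenvector v = (1,-2); generalized eigenvector w with (A-λI)w=v is (1,-1).
General solution: e^(t)[c_1·v + c_2·(t·v + w)].
Applying x(0)=2, y(0)=4 gives c_1=-6, c_2=8.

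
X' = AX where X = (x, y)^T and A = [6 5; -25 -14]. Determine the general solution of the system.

Coefficient matrix A = [[6, 5], [-25, -14]].
Characteristic polynomial det(A - λI) = λ^2 + 8λ + 41 = 0.
Eigenvalues λ = -4 ± 5i (complex conjugate pair).
For λ=-4+5i: an eigenvector is (0,-1) - i(-1,2) = (0 + i, -1 - 2i).
A real fundamental pair from Re and Im of e^((-4+5i)t)v: X_1 = e^(-4t)(cos(5t)·(0,-1) + sin(5t)·(-1,2)), X_2 = e^(-4t)(sin(5t)·(0,-1) - cos(5t)·(-1,2)).
General solution: K_1X_1 + K_2X_2.

x(t) = -K_1e^(-4t)sin(5t) + K_2e^(-4t)cos(5t), y(t) = 2K_1e^(-4t)sin(5t) - K_1e^(-4t)cos(5t) - K_2e^(-4t)sin(5t) - 2K_2e^(-4t)cos(5t)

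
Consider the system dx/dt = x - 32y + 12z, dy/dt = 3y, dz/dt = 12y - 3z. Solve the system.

Coefficient matrix A = [[1, -32, 12], [0, 3, 0], [0, 12, -3]].
det(A - λI) = 0 gives eigenvalues λ = -3, 3, 1.
For λ=-3: eigenvector (-3,0,1).
For λ=3: eigenvector (-4,1,2).
For λ=1: eigenvector (1,0,0).
General solution: K_1e^(-3t)(-3,0,1) + K_2e^(3t)(-4,1,2) + K_3e^(t)(1,0,0).

x(t) = -3K_1e^(-3t) - 4K_2e^(3t) + K_3e^(t), y(t) = K_2e^(3t), z(t) = K_1e^(-3t) + 2K_2e^(3t)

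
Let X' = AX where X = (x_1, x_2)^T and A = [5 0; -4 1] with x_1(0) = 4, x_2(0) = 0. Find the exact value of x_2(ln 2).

-120

A = [[5,0],[-4,1]]; eigenvalues λ = 1, 5.
Eigenvectors: (0,1) for λ=1, (1,-1) for λ=5.
From the initial condition, c_1 = 4, c_2 = 4.
x_2(ln 2) = (4)(2^1)(1) + (4)(2^5)(-1) = -120.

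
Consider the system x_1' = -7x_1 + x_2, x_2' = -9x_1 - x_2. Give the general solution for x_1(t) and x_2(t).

Coefficient matrix A = [[-7, 1], [-9, -1]].
Characteristic polynomial det(A - λI) = λ^2 + 8λ + 16 = 0.
Single eigenvalue λ = -4 with algebraic multiplicity 2.
Eigenvector v = (1,3); generalized eigenvector w with (A-λI)w=v is (0,1).
General solution: e^(-4t)[c_1·v + c_2·(t·v + w)].

x_1(t) = c_1e^(-4t) + c_2te^(-4t), x_2(t) = 3c_1e^(-4t) + 3c_2te^(-4t) + c_2e^(-4t)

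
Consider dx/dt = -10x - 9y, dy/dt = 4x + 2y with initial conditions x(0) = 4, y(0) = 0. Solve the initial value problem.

x(t) = -24te^(-4t) + 4e^(-4t), y(t) = 16te^(-4t)

Coefficient matrix A = [[-10, -9], [4, 2]].
Characteristic polynomial det(A - λI) = λ^2 + 8λ + 16 = 0.
Single eigenvalue λ = -4 with algebraic multiplicity 2.
Eigenvector v = (3,-2); generalized eigenvector w with (A-λI)w=v is (-2,1).
General solution: e^(-4t)[C_1·v + C_2·(t·v + w)].
Applying x(0)=4, y(0)=0 gives C_1=-4, C_2=-8.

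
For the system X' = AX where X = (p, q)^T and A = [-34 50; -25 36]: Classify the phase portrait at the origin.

unstable spiral

A = [[-34,50],[-25,36]]; det(A-λI) = λ^2 - 2λ + 26.
λ = 1 ± 5i: positive real part.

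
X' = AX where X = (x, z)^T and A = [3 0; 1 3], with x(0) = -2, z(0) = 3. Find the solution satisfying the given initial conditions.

x(t) = -2e^(3t), z(t) = -2te^(3t) + 3e^(3t)

Coefficient matrix A = [[3, 0], [1, 3]].
Characteristic polynomial det(A - λI) = λ^2 - 6λ + 9 = 0.
Single eigenvalue λ = 3 with algebraic multiplicity 2.
Eigenvector v = (0,1); generalized eigenvector w with (A-λI)w=v is (1,2).
General solution: e^(3t)[K_1·v + K_2·(t·v + w)].
Applying x(0)=-2, z(0)=3 gives K_1=7, K_2=-2.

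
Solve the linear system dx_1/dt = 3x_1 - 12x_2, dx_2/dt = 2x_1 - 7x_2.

Coefficient matrix A = [[3, -12], [2, -7]].
Characteristic polynomial det(A - λI) = λ^2 + 4λ + 3 = 0.
Eigenvalues λ = -3, -1.
For λ=-3: (A-λI) row 1 is [6, -12], so an eigenvector is (2, 1).
For λ=-1: (A-λI) row 1 is [4, -12], so an eigenvector is (-3, -1).
General solution: C_1e^(-3t)(2,1) + C_2e^(-t)(-3,-1).

x_1(t) = 2C_1e^(-3t) - 3C_2e^(-t), x_2(t) = C_1e^(-3t) - C_2e^(-t)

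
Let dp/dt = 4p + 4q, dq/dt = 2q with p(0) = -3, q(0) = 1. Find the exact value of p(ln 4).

A = [[4,4],[0,2]]; eigenvalues λ = 4, 2.
Eigenvectors: (1,0) for λ=4, (-2,1) for λ=2.
From the initial condition, c_1 = -1, c_2 = 1.
p(ln 4) = (-1)(4^4)(1) + (1)(4^2)(-2) = -288.

-288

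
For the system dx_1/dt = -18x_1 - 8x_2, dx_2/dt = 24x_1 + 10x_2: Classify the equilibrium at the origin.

A = [[-18,-8],[24,10]]; det(A-λI) = λ^2 + 8λ + 12.
λ = -2, -6: both negative.

stable node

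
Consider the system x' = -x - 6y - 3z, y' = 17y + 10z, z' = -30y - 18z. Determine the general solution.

x(t) = c_1e^(-t) - c_2e^(2t), y(t) = 2c_2e^(2t) + c_3e^(-3t), z(t) = -3c_2e^(2t) - 2c_3e^(-3t)

Coefficient matrix A = [[-1, -6, -3], [0, 17, 10], [0, -30, -18]].
det(A - λI) = 0 gives eigenvalues λ = -1, 2, -3.
For λ=-1: eigenvector (1,0,0).
For λ=2: eigenvector (-1,2,-3).
For λ=-3: eigenvector (0,1,-2).
General solution: c_1e^(-t)(1,0,0) + c_2e^(2t)(-1,2,-3) + c_3e^(-3t)(0,1,-2).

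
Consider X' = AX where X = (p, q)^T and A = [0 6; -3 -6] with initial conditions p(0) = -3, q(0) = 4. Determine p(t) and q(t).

Coefficient matrix A = [[0, 6], [-3, -6]].
Characteristic polynomial det(A - λI) = λ^2 + 6λ + 18 = 0.
Eigenvalues λ = -3 ± 3i (complex conjugate pair).
For λ=-3+3i: an eigenvector is (1,-1) - i(-1,0) = (1 + i, -1).
A real fundamental pair from Re and Im of e^((-3+3i)t)v: X_1 = e^(-3t)(cos(3t)·(1,-1) + sin(3t)·(-1,0)), X_2 = e^(-3t)(sin(3t)·(1,-1) - cos(3t)·(-1,0)).
General solution: C_1X_1 + C_2X_2.
Applying p(0)=-3, q(0)=4 gives C_1=-4, C_2=1.

p(t) = 5e^(-3t)sin(3t) - 3e^(-3t)cos(3t), q(t) = -e^(-3t)sin(3t) + 4e^(-3t)cos(3t)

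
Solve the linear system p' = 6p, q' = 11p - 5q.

p(t) = C_1e^(6t), q(t) = C_1e^(6t) - C_2e^(-5t)

Coefficient matrix A = [[6, 0], [11, -5]].
Characteristic polynomial det(A - λI) = λ^2 - λ - 30 = 0.
Eigenvalues λ = 6, -5.
For λ=6: (A-λI) row 2 is [11, -11], so an eigenvector is (1, 1).
For λ=-5: (A-λI) row 1 is [11, 0], so an eigenvector is (0, -1).
General solution: C_1e^(6t)(1,1) + C_2e^(-5t)(0,-1).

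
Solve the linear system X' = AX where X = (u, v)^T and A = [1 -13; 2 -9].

Coefficient matrix A = [[1, -13], [2, -9]].
Characteristic polynomial det(A - λI) = λ^2 + 8λ + 17 = 0.
Eigenvalues λ = -4 ± i (complex conjugate pair).
For λ=-4+i: an eigenvector is (-3,-1) - i(-2,-1) = (-3 + 2i, -1 + i).
A real fundamental pair from Re and Im of e^((-4+i)t)v: X_1 = e^(-4t)(cos(t)·(-3,-1) + sin(t)·(-2,-1)), X_2 = e^(-4t)(sin(t)·(-3,-1) - cos(t)·(-2,-1)).
General solution: C_1X_1 + C_2X_2.

u(t) = -2C_1e^(-4t)sin(t) - 3C_1e^(-4t)cos(t) - 3C_2e^(-4t)sin(t) + 2C_2e^(-4t)cos(t), v(t) = -C_1e^(-4t)sin(t) - C_1e^(-4t)cos(t) - C_2e^(-4t)sin(t) + C_2e^(-4t)cos(t)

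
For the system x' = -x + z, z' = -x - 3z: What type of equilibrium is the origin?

A = [[-1,1],[-1,-3]]; det(A-λI) = λ^2 + 4λ + 4.
repeated λ = -2 with a single eigenvector.

stable improper node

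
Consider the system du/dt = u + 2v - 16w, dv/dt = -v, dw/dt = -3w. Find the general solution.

u(t) = c_1e^(t) - c_2e^(-t) + 4c_3e^(-3t), v(t) = c_2e^(-t), w(t) = c_3e^(-3t)

Coefficient matrix A = [[1, 2, -16], [0, -1, 0], [0, 0, -3]].
det(A - λI) = 0 gives eigenvalues λ = 1, -1, -3.
For λ=1: eigenvector (1,0,0).
For λ=-1: eigenvector (-1,1,0).
For λ=-3: eigenvector (4,0,1).
General solution: c_1e^(t)(1,0,0) + c_2e^(-t)(-1,1,0) + c_3e^(-3t)(4,0,1).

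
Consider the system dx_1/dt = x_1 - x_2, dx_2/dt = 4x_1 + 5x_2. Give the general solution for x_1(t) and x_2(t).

x_1(t) = c_1e^(3t) + c_2te^(3t) - c_2e^(3t), x_2(t) = -2c_1e^(3t) - 2c_2te^(3t) + c_2e^(3t)

Coefficient matrix A = [[1, -1], [4, 5]].
Characteristic polynomial det(A - λI) = λ^2 - 6λ + 9 = 0.
Single eigenvalue λ = 3 with algebraic multiplicity 2.
Eigenvector v = (1,-2); generalized eigenvector w with (A-λI)w=v is (-1,1).
General solution: e^(3t)[c_1·v + c_2·(t·v + w)].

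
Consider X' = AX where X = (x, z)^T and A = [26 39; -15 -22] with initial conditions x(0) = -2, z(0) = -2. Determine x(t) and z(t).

Coefficient matrix A = [[26, 39], [-15, -22]].
Characteristic polynomial det(A - λI) = λ^2 - 4λ + 13 = 0.
Eigenvalues λ = 2 ± 3i (complex conjugate pair).
For λ=2+3i: an eigenvector is (3,-2) - i(-2,1) = (3 + 2i, -2 - i).
A real fundamental pair from Re and Im of e^((2+3i)t)v: X_1 = e^(2t)(cos(3t)·(3,-2) + sin(3t)·(-2,1)), X_2 = e^(2t)(sin(3t)·(3,-2) - cos(3t)·(-2,1)).
General solution: C_1X_1 + C_2X_2.
Applying x(0)=-2, z(0)=-2 gives C_1=6, C_2=-10.

x(t) = -42e^(2t)sin(3t) - 2e^(2t)cos(3t), z(t) = 26e^(2t)sin(3t) - 2e^(2t)cos(3t)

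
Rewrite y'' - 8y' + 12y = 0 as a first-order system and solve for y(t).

y(t) = K_1e^(6t) + K_2e^(2t)

Let x_1 = y, x_2 = y'. Then x_1' = x_2 and x_2' = -12x_1 + 8x_2.
A = [[0,1],[-12,8]]; det(A-λI) = λ^2 - 8λ + 12.
Eigenvalues λ = 6, 2 with eigenvectors (1,6), (1,2).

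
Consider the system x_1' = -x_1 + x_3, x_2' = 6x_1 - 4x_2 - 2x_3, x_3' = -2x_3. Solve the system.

Coefficient matrix A = [[-1, 0, 1], [6, -4, -2], [0, 0, -2]].
det(A - λI) = 0 gives eigenvalues λ = -4, -1, -2.
For λ=-4: eigenvector (0,1,0).
For λ=-1: eigenvector (1,2,0).
For λ=-2: eigenvector (-1,-4,1).
General solution: C_1e^(-4t)(0,1,0) + C_2e^(-t)(1,2,0) + C_3e^(-2t)(-1,-4,1).

x_1(t) = C_2e^(-t) - C_3e^(-2t), x_2(t) = C_1e^(-4t) + 2C_2e^(-t) - 4C_3e^(-2t), x_3(t) = C_3e^(-2t)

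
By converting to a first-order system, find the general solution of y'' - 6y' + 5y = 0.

y(t) = C_1e^(t) + C_2e^(5t)

Let x_1 = y, x_2 = y'. Then x_1' = x_2 and x_2' = -5x_1 + 6x_2.
A = [[0,1],[-5,6]]; det(A-λI) = λ^2 - 6λ + 5.
Eigenvalues λ = 1, 5 with eigenvectors (1,1), (1,5).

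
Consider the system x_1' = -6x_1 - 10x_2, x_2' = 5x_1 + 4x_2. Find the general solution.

x_1(t) = C_1e^(-t)sin(5t) - C_1e^(-t)cos(5t) - C_2e^(-t)sin(5t) - C_2e^(-t)cos(5t), x_2(t) = -C_1e^(-t)sin(5t) + C_2e^(-t)cos(5t)

Coefficient matrix A = [[-6, -10], [5, 4]].
Characteristic polynomial det(A - λI) = λ^2 + 2λ + 26 = 0.
Eigenvalues λ = -1 ± 5i (complex conjugate pair).
For λ=-1+5i: an eigenvector is (-1,0) - i(1,-1) = (-1 - i, 0 + i).
A real fundamental pair from Re and Im of e^((-1+5i)t)v: X_1 = e^(-t)(cos(5t)·(-1,0) + sin(5t)·(1,-1)), X_2 = e^(-t)(sin(5t)·(-1,0) - cos(5t)·(1,-1)).
General solution: C_1X_1 + C_2X_2.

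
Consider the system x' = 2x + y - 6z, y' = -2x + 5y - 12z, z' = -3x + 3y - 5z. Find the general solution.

Coefficient matrix A = [[2, 1, -6], [-2, 5, -12], [-3, 3, -5]].
det(A - λI) = 0 gives eigenvalues λ = -2, 3, 1.
For λ=-2: eigenvector (1,2,1).
For λ=3: eigenvector (1,1,0).
For λ=1: eigenvector (-2,-4,-1).
General solution: C_1e^(-2t)(1,2,1) + C_2e^(3t)(1,1,0) + C_3e^(t)(-2,-4,-1).

x(t) = C_1e^(-2t) + C_2e^(3t) - 2C_3e^(t), y(t) = 2C_1e^(-2t) + C_2e^(3t) - 4C_3e^(t), z(t) = C_1e^(-2t) - C_3e^(t)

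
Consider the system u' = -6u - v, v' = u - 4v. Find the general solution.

u(t) = -c_1e^(-5t) - c_2te^(-5t) + 2c_2e^(-5t), v(t) = c_1e^(-5t) + c_2te^(-5t) - c_2e^(-5t)

Coefficient matrix A = [[-6, -1], [1, -4]].
Characteristic polynomial det(A - λI) = λ^2 + 10λ + 25 = 0.
Single eigenvalue λ = -5 with algebraic multiplicity 2.
Eigenvector v = (-1,1); generalized eigenvector w with (A-λI)w=v is (2,-1).
General solution: e^(-5t)[c_1·v + c_2·(t·v + w)].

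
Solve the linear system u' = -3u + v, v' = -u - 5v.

Coefficient matrix A = [[-3, 1], [-1, -5]].
Characteristic polynomial det(A - λI) = λ^2 + 8λ + 16 = 0.
Single eigenvalue λ = -4 with algebraic multiplicity 2.
Eigenvector v = (1,-1); generalized eigenvector w with (A-λI)w=v is (-1,2).
General solution: e^(-4t)[K_1·v + K_2·(t·v + w)].

u(t) = K_1e^(-4t) + K_2te^(-4t) - K_2e^(-4t), v(t) = -K_1e^(-4t) - K_2te^(-4t) + 2K_2e^(-4t)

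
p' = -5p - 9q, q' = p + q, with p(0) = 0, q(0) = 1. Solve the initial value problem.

p(t) = -9te^(-2t), q(t) = 3te^(-2t) + e^(-2t)

Coefficient matrix A = [[-5, -9], [1, 1]].
Characteristic polynomial det(A - λI) = λ^2 + 4λ + 4 = 0.
Single eigenvalue λ = -2 with algebraic multiplicity 2.
Eigenvector v = (-3,1); generalized eigenvector w with (A-λI)w=v is (1,0).
General solution: e^(-2t)[C_1·v + C_2·(t·v + w)].
Applying p(0)=0, q(0)=1 gives C_1=1, C_2=3.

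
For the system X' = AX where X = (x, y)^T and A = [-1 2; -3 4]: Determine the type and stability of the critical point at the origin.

A = [[-1,2],[-3,4]]; det(A-λI) = λ^2 - 3λ + 2.
λ = 2, 1: both positive.

unstable node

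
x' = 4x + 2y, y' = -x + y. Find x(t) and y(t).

x(t) = -2C_1e^(3t) + C_2e^(2t), y(t) = C_1e^(3t) - C_2e^(2t)

Coefficient matrix A = [[4, 2], [-1, 1]].
Characteristic polynomial det(A - λI) = λ^2 - 5λ + 6 = 0.
Eigenvalues λ = 3, 2.
For λ=3: (A-λI) row 1 is [1, 2], so an eigenvector is (-2, 1).
For λ=2: (A-λI) row 1 is [2, 2], so an eigenvector is (1, -1).
General solution: C_1e^(3t)(-2,1) + C_2e^(2t)(1,-1).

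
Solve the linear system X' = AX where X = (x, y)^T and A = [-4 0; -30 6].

x(t) = -c_1e^(-4t), y(t) = -3c_1e^(-4t) + c_2e^(6t)

Coefficient matrix A = [[-4, 0], [-30, 6]].
Characteristic polynomial det(A - λI) = λ^2 - 2λ - 24 = 0.
Eigenvalues λ = -4, 6.
For λ=-4: (A-λI) row 2 is [-30, 10], so an eigenvector is (-1, -3).
For λ=6: (A-λI) row 1 is [-10, 0], so an eigenvector is (0, 1).
General solution: c_1e^(-4t)(-1,-3) + c_2e^(6t)(0,1).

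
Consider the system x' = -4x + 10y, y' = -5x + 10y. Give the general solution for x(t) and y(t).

Coefficient matrix A = [[-4, 10], [-5, 10]].
Characteristic polynomial det(A - λI) = λ^2 - 6λ + 10 = 0.
Eigenvalues λ = 3 ± i (complex conjugate pair).
For λ=3+i: an eigenvector is (-3,-2) - i(1,1) = (-3 - i, -2 - i).
A real fundamental pair from Re and Im of e^((3+i)t)v: X_1 = e^(3t)(cos(t)·(-3,-2) + sin(t)·(1,1)), X_2 = e^(3t)(sin(t)·(-3,-2) - cos(t)·(1,1)).
General solution: C_1X_1 + C_2X_2.

x(t) = C_1e^(3t)sin(t) - 3C_1e^(3t)cos(t) - 3C_2e^(3t)sin(t) - C_2e^(3t)cos(t), y(t) = C_1e^(3t)sin(t) - 2C_1e^(3t)cos(t) - 2C_2e^(3t)sin(t) - C_2e^(3t)cos(t)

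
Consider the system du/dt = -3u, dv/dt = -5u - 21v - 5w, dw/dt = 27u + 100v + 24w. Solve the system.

Coefficient matrix A = [[-3, 0, 0], [-5, -21, -5], [27, 100, 24]].
det(A - λI) = 0 gives eigenvalues λ = -3, -1, 4.
For λ=-3: eigenvector (1,0,-1).
For λ=-1: eigenvector (0,1,-4).
For λ=4: eigenvector (0,-1,5).
General solution: c_1e^(-3t)(1,0,-1) + c_2e^(-t)(0,1,-4) + c_3e^(4t)(0,-1,5).

u(t) = c_1e^(-3t), v(t) = c_2e^(-t) - c_3e^(4t), w(t) = -c_1e^(-3t) - 4c_2e^(-t) + 5c_3e^(4t)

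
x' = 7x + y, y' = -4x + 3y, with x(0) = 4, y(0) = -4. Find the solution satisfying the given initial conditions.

Coefficient matrix A = [[7, 1], [-4, 3]].
Characteristic polynomial det(A - λI) = λ^2 - 10λ + 25 = 0.
Single eigenvalue λ = 5 with algebraic multiplicity 2.
Eigenvector v = (1,-2); generalized eigenvector w with (A-λI)w=v is (2,-3).
General solution: e^(5t)[c_1·v + c_2·(t·v + w)].
Applying x(0)=4, y(0)=-4 gives c_1=-4, c_2=4.

x(t) = 4te^(5t) + 4e^(5t), y(t) = -8te^(5t) - 4e^(5t)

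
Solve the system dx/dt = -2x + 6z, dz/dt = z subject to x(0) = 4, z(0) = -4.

x(t) = -8e^(t) + 12e^(-2t), z(t) = -4e^(t)

Coefficient matrix A = [[-2, 6], [0, 1]].
Characteristic polynomial det(A - λI) = λ^2 + λ - 2 = 0.
Eigenvalues λ = -2, 1.
For λ=-2: (A-λI) row 1 is [0, 6], so an eigenvector is (1, 0).
For λ=1: (A-λI) row 1 is [-3, 6], so an eigenvector is (-2, -1).
General solution: C_1e^(-2t)(1,0) + C_2e^(t)(-2,-1).
Applying x(0)=4, z(0)=-4 gives C_1=12, C_2=4.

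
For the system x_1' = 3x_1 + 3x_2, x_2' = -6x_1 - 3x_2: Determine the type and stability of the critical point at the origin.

A = [[3,3],[-6,-3]]; det(A-λI) = λ^2 + 9.
λ = 0 ± 3i: zero real part.

center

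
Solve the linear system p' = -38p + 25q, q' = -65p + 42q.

Coefficient matrix A = [[-38, 25], [-65, 42]].
Characteristic polynomial det(A - λI) = λ^2 - 4λ + 29 = 0.
Eigenvalues λ = 2 ± 5i (complex conjugate pair).
For λ=2+5i: an eigenvector is (-1,-2) - i(-2,-3) = (-1 + 2i, -2 + 3i).
A real fundamental pair from Re and Im of e^((2+5i)t)v: X_1 = e^(2t)(cos(5t)·(-1,-2) + sin(5t)·(-2,-3)), X_2 = e^(2t)(sin(5t)·(-1,-2) - cos(5t)·(-2,-3)).
General solution: C_1X_1 + C_2X_2.

p(t) = -2C_1e^(2t)sin(5t) - C_1e^(2t)cos(5t) - C_2e^(2t)sin(5t) + 2C_2e^(2t)cos(5t), q(t) = -3C_1e^(2t)sin(5t) - 2C_1e^(2t)cos(5t) - 2C_2e^(2t)sin(5t) + 3C_2e^(2t)cos(5t)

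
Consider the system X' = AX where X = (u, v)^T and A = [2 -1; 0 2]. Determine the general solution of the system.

Coefficient matrix A = [[2, -1], [0, 2]].
Characteristic polynomial det(A - λI) = λ^2 - 4λ + 4 = 0.
Single eigenvalue λ = 2 with algebraic multiplicity 2.
Eigenvector v = (-1,0); generalized eigenvector w with (A-λI)w=v is (-3,1).
General solution: e^(2t)[c_1·v + c_2·(t·v + w)].

u(t) = -c_1e^(2t) - c_2te^(2t) - 3c_2e^(2t), v(t) = c_2e^(2t)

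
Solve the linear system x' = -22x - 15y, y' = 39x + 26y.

Coefficient matrix A = [[-22, -15], [39, 26]].
Characteristic polynomial det(A - λI) = λ^2 - 4λ + 13 = 0.
Eigenvalues λ = 2 ± 3i (complex conjugate pair).
For λ=2+3i: an eigenvector is (-2,3) - i(1,-2) = (-2 - i, 3 + 2i).
A real fundamental pair from Re and Im of e^((2+3i)t)v: X_1 = e^(2t)(cos(3t)·(-2,3) + sin(3t)·(1,-2)), X_2 = e^(2t)(sin(3t)·(-2,3) - cos(3t)·(1,-2)).
General solution: C_1X_1 + C_2X_2.

x(t) = C_1e^(2t)sin(3t) - 2C_1e^(2t)cos(3t) - 2C_2e^(2t)sin(3t) - C_2e^(2t)cos(3t), y(t) = -2C_1e^(2t)sin(3t) + 3C_1e^(2t)cos(3t) + 3C_2e^(2t)sin(3t) + 2C_2e^(2t)cos(3t)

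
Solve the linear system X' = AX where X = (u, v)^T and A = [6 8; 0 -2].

u(t) = K_1e^(-2t) + K_2e^(6t), v(t) = -K_1e^(-2t)

Coefficient matrix A = [[6, 8], [0, -2]].
Characteristic polynomial det(A - λI) = λ^2 - 4λ - 12 = 0.
Eigenvalues λ = -2, 6.
For λ=-2: (A-λI) row 1 is [8, 8], so an eigenvector is (1, -1).
For λ=6: (A-λI) row 1 is [0, 8], so an eigenvector is (1, 0).
General solution: K_1e^(-2t)(1,-1) + K_2e^(6t)(1,0).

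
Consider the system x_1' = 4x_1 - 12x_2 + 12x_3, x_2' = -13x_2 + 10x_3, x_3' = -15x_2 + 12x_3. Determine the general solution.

x_1(t) = K_1e^(4t) - 6K_2e^(2t), x_2(t) = 2K_2e^(2t) + K_3e^(-3t), x_3(t) = 3K_2e^(2t) + K_3e^(-3t)

Coefficient matrix A = [[4, -12, 12], [0, -13, 10], [0, -15, 12]].
det(A - λI) = 0 gives eigenvalues λ = 4, 2, -3.
For λ=4: eigenvector (1,0,0).
For λ=2: eigenvector (-6,2,3).
For λ=-3: eigenvector (0,1,1).
General solution: K_1e^(4t)(1,0,0) + K_2e^(2t)(-6,2,3) + K_3e^(-3t)(0,1,1).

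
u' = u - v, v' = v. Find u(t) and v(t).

Coefficient matrix A = [[1, -1], [0, 1]].
Characteristic polynomial det(A - λI) = λ^2 - 2λ + 1 = 0.
Single eigenvalue λ = 1 with algebraic multiplicity 2.
Eigenvector v = (-1,0); generalized eigenvector w with (A-λI)w=v is (1,1).
General solution: e^(t)[c_1·v + c_2·(t·v + w)].

u(t) = -c_1e^(t) - c_2te^(t) + c_2e^(t), v(t) = c_2e^(t)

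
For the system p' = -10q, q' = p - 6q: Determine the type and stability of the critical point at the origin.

stable spiral

A = [[0,-10],[1,-6]]; det(A-λI) = λ^2 + 6λ + 10.
λ = -3 ± i: negative real part.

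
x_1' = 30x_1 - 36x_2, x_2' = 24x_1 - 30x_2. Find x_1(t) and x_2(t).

Coefficient matrix A = [[30, -36], [24, -30]].
Characteristic polynomial det(A - λI) = λ^2 - 36 = 0.
Eigenvalues λ = 6, -6.
For λ=6: (A-λI) row 1 is [24, -36], so an eigenvector is (-3, -2).
For λ=-6: (A-λI) row 1 is [36, -36], so an eigenvector is (-1, -1).
General solution: K_1e^(6t)(-3,-2) + K_2e^(-6t)(-1,-1).

x_1(t) = -3K_1e^(6t) - K_2e^(-6t), x_2(t) = -2K_1e^(6t) - K_2e^(-6t)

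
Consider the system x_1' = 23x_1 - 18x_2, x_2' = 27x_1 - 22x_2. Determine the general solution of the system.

Coefficient matrix A = [[23, -18], [27, -22]].
Characteristic polynomial det(A - λI) = λ^2 - λ - 20 = 0.
Eigenvalues λ = -4, 5.
For λ=-4: (A-λI) row 1 is [27, -18], so an eigenvector is (-2, -3).
For λ=5: (A-λI) row 1 is [18, -18], so an eigenvector is (-1, -1).
General solution: c_1e^(-4t)(-2,-3) + c_2e^(5t)(-1,-1).

x_1(t) = -2c_1e^(-4t) - c_2e^(5t), x_2(t) = -3c_1e^(-4t) - c_2e^(5t)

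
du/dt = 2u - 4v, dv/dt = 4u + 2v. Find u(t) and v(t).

u(t) = C_1e^(2t)sin(4t) - C_2e^(2t)cos(4t), v(t) = -C_1e^(2t)cos(4t) - C_2e^(2t)sin(4t)

Coefficient matrix A = [[2, -4], [4, 2]].
Characteristic polynomial det(A - λI) = λ^2 - 4λ + 20 = 0.
Eigenvalues λ = 2 ± 4i (complex conjugate pair).
For λ=2+4i: an eigenvector is (0,-1) - i(1,0) = (0 - i, -1).
A real fundamental pair from Re and Im of e^((2+4i)t)v: X_1 = e^(2t)(cos(4t)·(0,-1) + sin(4t)·(1,0)), X_2 = e^(2t)(sin(4t)·(0,-1) - cos(4t)·(1,0)).
General solution: C_1X_1 + C_2X_2.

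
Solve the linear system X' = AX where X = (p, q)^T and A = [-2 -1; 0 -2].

p(t) = c_1e^(-2t) + c_2te^(-2t) - c_2e^(-2t), q(t) = -c_2e^(-2t)

Coefficient matrix A = [[-2, -1], [0, -2]].
Characteristic polynomial det(A - λI) = λ^2 + 4λ + 4 = 0.
Single eigenvalue λ = -2 with algebraic multiplicity 2.
Eigenvector v = (1,0); generalized eigenvector w with (A-λI)w=v is (-1,-1).
General solution: e^(-2t)[c_1·v + c_2·(t·v + w)].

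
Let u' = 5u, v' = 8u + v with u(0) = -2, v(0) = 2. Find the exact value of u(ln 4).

-2048

A = [[5,0],[8,1]]; eigenvalues λ = 1, 5.
Eigenvectors: (0,1) for λ=1, (1,2) for λ=5.
From the initial condition, c_1 = 6, c_2 = -2.
u(ln 4) = (6)(4^1)(0) + (-2)(4^5)(1) = -2048.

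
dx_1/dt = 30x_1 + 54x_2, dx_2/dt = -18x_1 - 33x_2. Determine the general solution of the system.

x_1(t) = 2c_1e^(3t) + 3c_2e^(-6t), x_2(t) = -c_1e^(3t) - 2c_2e^(-6t)

Coefficient matrix A = [[30, 54], [-18, -33]].
Characteristic polynomial det(A - λI) = λ^2 + 3λ - 18 = 0.
Eigenvalues λ = 3, -6.
For λ=3: (A-λI) row 1 is [27, 54], so an eigenvector is (2, -1).
For λ=-6: (A-λI) row 1 is [36, 54], so an eigenvector is (3, -2).
General solution: c_1e^(3t)(2,-1) + c_2e^(-6t)(3,-2).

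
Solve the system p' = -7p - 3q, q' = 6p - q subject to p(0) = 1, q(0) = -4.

p(t) = 3e^(-4t)sin(3t) + e^(-4t)cos(3t), q(t) = -2e^(-4t)sin(3t) - 4e^(-4t)cos(3t)

Coefficient matrix A = [[-7, -3], [6, -1]].
Characteristic polynomial det(A - λI) = λ^2 + 8λ + 25 = 0.
Eigenvalues λ = -4 ± 3i (complex conjugate pair).
For λ=-4+3i: an eigenvector is (0,-1) - i(1,-1) = (0 - i, -1 + i).
A real fundamental pair from Re and Im of e^((-4+3i)t)v: X_1 = e^(-4t)(cos(3t)·(0,-1) + sin(3t)·(1,-1)), X_2 = e^(-4t)(sin(3t)·(0,-1) - cos(3t)·(1,-1)).
General solution: C_1X_1 + C_2X_2.
Applying p(0)=1, q(0)=-4 gives C_1=3, C_2=-1.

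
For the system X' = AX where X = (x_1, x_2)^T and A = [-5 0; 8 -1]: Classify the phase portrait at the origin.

stable node

A = [[-5,0],[8,-1]]; det(A-λI) = λ^2 + 6λ + 5.
λ = -5, -1: both negative.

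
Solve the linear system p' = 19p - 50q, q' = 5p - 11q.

p(t) = 3K_1e^(4t)sin(5t) + K_1e^(4t)cos(5t) + K_2e^(4t)sin(5t) - 3K_2e^(4t)cos(5t), q(t) = K_1e^(4t)sin(5t) - K_2e^(4t)cos(5t)

Coefficient matrix A = [[19, -50], [5, -11]].
Characteristic polynomial det(A - λI) = λ^2 - 8λ + 41 = 0.
Eigenvalues λ = 4 ± 5i (complex conjugate pair).
For λ=4+5i: an eigenvector is (1,0) - i(3,1) = (1 - 3i, 0 - i).
A real fundamental pair from Re and Im of e^((4+5i)t)v: X_1 = e^(4t)(cos(5t)·(1,0) + sin(5t)·(3,1)), X_2 = e^(4t)(sin(5t)·(1,0) - cos(5t)·(3,1)).
General solution: K_1X_1 + K_2X_2.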